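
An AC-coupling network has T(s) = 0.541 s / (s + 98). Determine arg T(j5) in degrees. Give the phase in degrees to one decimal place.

∠(j5) = 90.00°
∠(j5 + 98) = arctan(5/98) = 2.92°
∠T(j5) = 90.00° − 2.92° = 87.08°

87.1 deg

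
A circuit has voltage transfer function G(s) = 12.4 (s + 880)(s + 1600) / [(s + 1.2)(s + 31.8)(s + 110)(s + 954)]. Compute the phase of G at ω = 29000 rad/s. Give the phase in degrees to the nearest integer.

∠(j29000 + 880) = arctan(29000/880) = 88.26°
∠(j29000 + 1600) = arctan(29000/1600) = 86.84°
∠(j29000 + 1.2) = arctan(29000/1.2) = 90.00°
∠(j29000 + 31.8) = arctan(29000/31.8) = 89.94°
∠(j29000 + 110) = arctan(29000/110) = 89.78°
∠(j29000 + 954) = arctan(29000/954) = 88.12°
∠G(j29000) = 88.26° + 86.84° − (90.00° + 89.94° + 89.78° + 88.12°) = -182.73°

-183°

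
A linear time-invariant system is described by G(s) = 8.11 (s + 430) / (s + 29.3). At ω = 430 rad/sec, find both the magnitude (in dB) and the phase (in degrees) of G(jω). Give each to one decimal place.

|j430 + 430| = √(430² + 430²) = 608.1
|j430 + 29.3| = √(430² + 29.3²) = 431
|G(j430)| = 8.11 × 608.1 / 431 = 11.443
20 log₁₀(11.443) = 21.17 dB
∠(j430 + 430) = arctan(430/430) = 45.00°
∠(j430 + 29.3) = arctan(430/29.3) = 86.10°
∠G(j430) = 45.00° − 86.10° = -41.10°

|G| = 21.2 dB, ∠G = -41.1°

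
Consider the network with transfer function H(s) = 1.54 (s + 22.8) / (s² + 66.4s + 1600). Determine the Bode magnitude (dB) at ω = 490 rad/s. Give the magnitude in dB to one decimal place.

-50.1 dB

|j490 + 22.8| = √(490² + 22.8²) = 490.5
|(j490)² + 66.4(j490) + 1600| = |-2.385e+05 + j32536| = 2.407e+05
|H(j490)| = 1.54 × 490.5 / 2.407e+05 = 0.0031383
20 log₁₀(0.0031383) = -50.07 dB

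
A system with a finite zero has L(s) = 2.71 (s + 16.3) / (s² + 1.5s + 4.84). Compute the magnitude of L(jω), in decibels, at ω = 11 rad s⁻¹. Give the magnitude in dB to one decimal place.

-6.9 dB

|j11 + 16.3| = √(11² + 16.3²) = 19.66
|(j11)² + 1.5(j11) + 4.84| = |-116.16 + j16.5| = 117.3
|L(j11)| = 2.71 × 19.66 / 117.3 = 0.45421
20 log₁₀(0.45421) = -6.85 dB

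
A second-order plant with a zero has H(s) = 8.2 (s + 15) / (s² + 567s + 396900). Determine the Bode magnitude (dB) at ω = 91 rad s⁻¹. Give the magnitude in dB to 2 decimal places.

|j91 + 15| = √(91² + 15²) = 92.23
|(j91)² + 567(j91) + 396900| = |3.8862e+05 + j51597| = 3.92e+05
|H(j91)| = 8.2 × 92.23 / 3.92e+05 = 0.0019291
20 log₁₀(0.0019291) = -54.293 dB

-54.29 dB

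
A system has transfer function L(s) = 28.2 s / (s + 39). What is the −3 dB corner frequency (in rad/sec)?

39 rad/sec

For a single-pole high-pass, the −3 dB point is at the pole: ω = 39 rad/sec.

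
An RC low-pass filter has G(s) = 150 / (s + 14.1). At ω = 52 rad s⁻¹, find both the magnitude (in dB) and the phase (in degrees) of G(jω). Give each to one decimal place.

|G| = 8.9 dB, ∠G = -74.8°

|j52 + 14.1| = √(52² + 14.1²) = 53.88
|G(j52)| = 150 / 53.88 = 2.7841
20 log₁₀(2.7841) = 8.89 dB
∠(j52 + 14.1) = arctan(52/14.1) = 74.83°
∠G(j52) = −74.83° = -74.83°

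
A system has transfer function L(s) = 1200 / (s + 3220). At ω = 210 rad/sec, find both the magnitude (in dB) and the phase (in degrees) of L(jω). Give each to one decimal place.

|L| = -8.6 dB, ∠L = -3.7°

|j210 + 3220| = √(210² + 3220²) = 3227
|L(j210)| = 1200 / 3227 = 0.37188
20 log₁₀(0.37188) = -8.59 dB
∠(j210 + 3220) = arctan(210/3220) = 3.73°
∠L(j210) = −3.73° = -3.73°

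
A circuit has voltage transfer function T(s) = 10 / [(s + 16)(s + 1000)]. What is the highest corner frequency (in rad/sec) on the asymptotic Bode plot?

Break frequencies occur at each pole and zero magnitude: 16 rad/sec, 1000 rad/sec.
The highest is 1000 rad/sec.

1000 rad/sec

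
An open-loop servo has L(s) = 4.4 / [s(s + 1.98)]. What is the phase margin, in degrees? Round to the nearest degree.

Gain crossover: |L(jω)| = 1 at ω ≈ 1.69 rad/s.
∠L(j1.69) = −90° − arctan(1.69/1.98) ≈ -130.48°
PM = 180° + (-130.48°) = 49.52°

50°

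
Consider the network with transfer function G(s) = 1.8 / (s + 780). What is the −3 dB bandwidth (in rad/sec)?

780 rad/sec

For a single-pole low-pass, the −3 dB point is at the pole: ω = 780 rad/sec.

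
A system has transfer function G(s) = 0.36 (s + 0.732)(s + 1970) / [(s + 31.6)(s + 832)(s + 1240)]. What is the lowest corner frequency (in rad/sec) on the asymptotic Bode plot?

0.732 rad/sec

Break frequencies occur at each pole and zero magnitude: 0.732 rad/sec, 31.6 rad/sec, 832 rad/sec, 1240 rad/sec, 1970 rad/sec.
The lowest is 0.732 rad/sec.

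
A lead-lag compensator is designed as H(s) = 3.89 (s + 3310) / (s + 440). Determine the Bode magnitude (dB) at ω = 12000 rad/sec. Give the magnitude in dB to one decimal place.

|j12000 + 3310| = √(12000² + 3310²) = 1.245e+04
|j12000 + 440| = √(12000² + 440²) = 1.201e+04
|H(j12000)| = 3.89 × 1.245e+04 / 1.201e+04 = 4.0326
20 log₁₀(4.0326) = 12.11 dB

12.1 dB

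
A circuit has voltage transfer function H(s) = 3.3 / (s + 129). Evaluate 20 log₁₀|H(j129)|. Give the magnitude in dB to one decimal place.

|j129 + 129| = √(129² + 129²) = 182.4
|H(j129)| = 3.3 / 182.4 = 0.018089
20 log₁₀(0.018089) = -34.85 dB

-34.9 dB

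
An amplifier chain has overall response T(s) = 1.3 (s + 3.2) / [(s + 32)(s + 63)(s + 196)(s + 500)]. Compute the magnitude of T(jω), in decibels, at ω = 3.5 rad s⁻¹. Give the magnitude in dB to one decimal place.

-150.2 dB

|j3.5 + 3.2| = √(3.5² + 3.2²) = 4.742
|j3.5 + 32| = √(3.5² + 32²) = 32.19
|j3.5 + 63| = √(3.5² + 63²) = 63.1
|j3.5 + 196| = √(3.5² + 196²) = 196
|j3.5 + 500| = √(3.5² + 500²) = 500
|T(j3.5)| = 1.3 × 4.742 / (32.19 × 63.1 × 196 × 500) = 3.0966e-08
20 log₁₀(3.0966e-08) = -150.18 dB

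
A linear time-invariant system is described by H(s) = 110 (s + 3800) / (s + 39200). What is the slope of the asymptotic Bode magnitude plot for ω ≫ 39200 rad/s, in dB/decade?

With 1 zero and 1 pole, the high-frequency asymptotic slope is 20 × (1 − 1) = 0 dB/decade.

0 dB/decade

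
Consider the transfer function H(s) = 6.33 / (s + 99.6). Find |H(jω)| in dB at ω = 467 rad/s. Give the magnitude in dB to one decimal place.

-37.6 dB

|j467 + 99.6| = √(467² + 99.6²) = 477.5
|H(j467)| = 6.33 / 477.5 = 0.013256
20 log₁₀(0.013256) = -37.55 dB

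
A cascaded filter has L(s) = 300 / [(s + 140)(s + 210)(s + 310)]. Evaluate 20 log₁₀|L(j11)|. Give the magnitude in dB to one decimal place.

-89.7 dB

|j11 + 140| = √(11² + 140²) = 140.4
|j11 + 210| = √(11² + 210²) = 210.3
|j11 + 310| = √(11² + 310²) = 310.2
|L(j11)| = 300 / (140.4 × 210.3 × 310.2) = 3.275e-05
20 log₁₀(3.275e-05) = -89.70 dB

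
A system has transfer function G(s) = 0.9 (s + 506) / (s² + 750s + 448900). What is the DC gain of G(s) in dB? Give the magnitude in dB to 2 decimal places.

-59.88 dB

G(0) = 0.9 × 506 / 448900 = 0.0010145
20 log₁₀(0.0010145) = -59.875 dB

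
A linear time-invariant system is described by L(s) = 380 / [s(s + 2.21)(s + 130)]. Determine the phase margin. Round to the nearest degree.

62°

Gain crossover: |L(jω)| = 1 at ω ≈ 1.17 rad/sec.
∠L(j1.17) = −90° − arctan(1.17/2.21) − arctan(1.17/130) ≈ -118.39°
PM = 180° + (-118.39°) = 61.61°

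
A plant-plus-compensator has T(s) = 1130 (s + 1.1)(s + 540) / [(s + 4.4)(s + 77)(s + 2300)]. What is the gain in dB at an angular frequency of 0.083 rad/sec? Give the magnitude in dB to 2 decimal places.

-1.27 dB

|j0.083 + 1.1| = √(0.083² + 1.1²) = 1.103
|j0.083 + 540| = √(0.083² + 540²) = 540
|j0.083 + 4.4| = √(0.083² + 4.4²) = 4.401
|j0.083 + 77| = √(0.083² + 77²) = 77
|j0.083 + 2300| = √(0.083² + 2300²) = 2300
|T(j0.083)| = 1130 × 1.103 × 540 / (4.401 × 77 × 2300) = 0.86367
20 log₁₀(0.86367) = -1.273 dB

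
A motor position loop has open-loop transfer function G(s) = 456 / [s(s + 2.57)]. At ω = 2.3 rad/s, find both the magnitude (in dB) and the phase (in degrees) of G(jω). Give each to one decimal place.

|j2.3 + 2.57| = √(2.3² + 2.57²) = 3.449
|j2.3| = 2.3
|G(j2.3)| = 456 / (3.449 × 2.3) = 57.485
20 log₁₀(57.485) = 35.19 dB
∠(j2.3 + 2.57) = arctan(2.3/2.57) = 41.83°
∠(j2.3) = 90.00°
∠G(j2.3) = − (41.83° + 90.00°) = -131.83°

|G| = 35.2 dB, ∠G = -131.8°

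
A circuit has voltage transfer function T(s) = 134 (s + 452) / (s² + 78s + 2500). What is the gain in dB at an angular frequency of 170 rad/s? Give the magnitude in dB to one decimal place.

|j170 + 452| = √(170² + 452²) = 482.9
|(j170)² + 78(j170) + 2500| = |-26400 + j13260| = 2.954e+04
|T(j170)| = 134 × 482.9 / 2.954e+04 = 2.1904
20 log₁₀(2.1904) = 6.81 dB

6.8 dB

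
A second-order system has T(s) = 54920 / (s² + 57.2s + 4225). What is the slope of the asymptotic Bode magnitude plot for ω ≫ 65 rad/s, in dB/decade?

-40 dB/decade

With 0 zeros and 2 poles, the high-frequency asymptotic slope is 20 × (0 − 2) = -40 dB/decade.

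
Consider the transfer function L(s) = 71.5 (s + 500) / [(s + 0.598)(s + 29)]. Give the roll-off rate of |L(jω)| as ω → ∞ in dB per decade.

With 1 zero and 2 poles, the high-frequency asymptotic slope is 20 × (1 − 2) = -20 dB/decade.

-20 dB/decade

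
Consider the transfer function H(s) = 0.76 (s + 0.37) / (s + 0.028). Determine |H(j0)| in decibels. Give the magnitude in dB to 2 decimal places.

H(0) = 0.76 × 0.37 / 0.028 = 10.043
20 log₁₀(10.043) = 20.037 dB

20.04 dB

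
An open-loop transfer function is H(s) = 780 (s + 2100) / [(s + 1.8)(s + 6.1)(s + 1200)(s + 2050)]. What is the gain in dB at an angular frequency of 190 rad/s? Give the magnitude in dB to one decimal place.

|j190 + 2100| = √(190² + 2100²) = 2109
|j190 + 1.8| = √(190² + 1.8²) = 190
|j190 + 6.1| = √(190² + 6.1²) = 190.1
|j190 + 1200| = √(190² + 1200²) = 1215
|j190 + 2050| = √(190² + 2050²) = 2059
|H(j190)| = 780 × 2109 / (190 × 190.1 × 1215 × 2059) = 1.8204e-05
20 log₁₀(1.8204e-05) = -94.80 dB

-94.8 dB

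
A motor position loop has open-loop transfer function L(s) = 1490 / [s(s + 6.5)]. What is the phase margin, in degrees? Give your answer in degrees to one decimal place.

Gain crossover: |L(jω)| = 1 at ω ≈ 38.3 rad/sec.
∠L(j38.3) = −90° − arctan(38.3/6.5) ≈ -170.37°
PM = 180° + (-170.37°) = 9.63°

9.6°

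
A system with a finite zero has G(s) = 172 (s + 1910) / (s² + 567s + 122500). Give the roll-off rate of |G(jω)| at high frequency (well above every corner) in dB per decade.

-20 dB/decade

With 1 zero and 2 poles, the high-frequency asymptotic slope is 20 × (1 − 2) = -20 dB/decade.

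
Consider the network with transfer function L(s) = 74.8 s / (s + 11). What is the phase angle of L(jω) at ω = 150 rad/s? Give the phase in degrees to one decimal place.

4.2°

∠(j150) = 90.00°
∠(j150 + 11) = arctan(150/11) = 85.81°
∠L(j150) = 90.00° − 85.81° = 4.19°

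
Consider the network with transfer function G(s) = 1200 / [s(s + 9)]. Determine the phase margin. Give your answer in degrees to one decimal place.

14.8°

Gain crossover: |G(jω)| = 1 at ω ≈ 34.1 rad/s.
∠G(j34.1) = −90° − arctan(34.1/9) ≈ -165.20°
PM = 180° + (-165.20°) = 14.80°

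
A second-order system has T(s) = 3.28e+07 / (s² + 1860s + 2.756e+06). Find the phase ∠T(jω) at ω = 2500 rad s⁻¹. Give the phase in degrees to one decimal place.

∠[(j2500)² + 1860(j2500) + 2.756e+06] = ∠[-3.494e+06 + j4.65e+06] = 126.92°
∠T(j2500) = −126.92° = -126.92°

-126.9°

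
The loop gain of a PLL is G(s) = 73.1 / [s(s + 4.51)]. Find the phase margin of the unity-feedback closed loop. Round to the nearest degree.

29°

Gain crossover: |G(jω)| = 1 at ω ≈ 7.98 rad/s.
∠G(j7.98) = −90° − arctan(7.98/4.51) ≈ -150.52°
PM = 180° + (-150.52°) = 29.48°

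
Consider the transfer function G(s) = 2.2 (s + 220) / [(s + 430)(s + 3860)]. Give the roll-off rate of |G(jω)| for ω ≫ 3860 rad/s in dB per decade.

With 1 zero and 2 poles, the high-frequency asymptotic slope is 20 × (1 − 2) = -20 dB/decade.

-20 dB/decade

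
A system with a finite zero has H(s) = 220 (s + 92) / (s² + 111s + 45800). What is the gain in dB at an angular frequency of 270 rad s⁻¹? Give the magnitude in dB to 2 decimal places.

3.82 dB

|j270 + 92| = √(270² + 92²) = 285.2
|(j270)² + 111(j270) + 45800| = |-27100 + j29970| = 4.041e+04
|H(j270)| = 220 × 285.2 / 4.041e+04 = 1.5531
20 log₁₀(1.5531) = 3.824 dB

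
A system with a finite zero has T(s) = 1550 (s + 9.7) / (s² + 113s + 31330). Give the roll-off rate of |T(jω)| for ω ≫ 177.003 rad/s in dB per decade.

-20 dB/decade

With 1 zero and 2 poles, the high-frequency asymptotic slope is 20 × (1 − 2) = -20 dB/decade.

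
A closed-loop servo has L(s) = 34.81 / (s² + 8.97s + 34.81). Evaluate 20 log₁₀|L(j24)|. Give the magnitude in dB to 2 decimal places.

-24.47 dB

|(j24)² + 8.97(j24) + 34.81| = |-541.19 + j215.28| = 582.4
|L(j24)| = 34.81 / 582.4 = 0.059766
20 log₁₀(0.059766) = -24.471 dB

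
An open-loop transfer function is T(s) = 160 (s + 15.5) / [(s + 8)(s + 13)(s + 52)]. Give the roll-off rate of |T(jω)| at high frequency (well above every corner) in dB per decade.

With 1 zero and 3 poles, the high-frequency asymptotic slope is 20 × (1 − 3) = -40 dB/decade.

-40 dB/decade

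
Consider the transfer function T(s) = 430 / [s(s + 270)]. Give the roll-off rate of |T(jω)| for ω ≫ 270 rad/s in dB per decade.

-40 dB/decade

With 0 zeros and 2 poles, the high-frequency asymptotic slope is 20 × (0 − 2) = -40 dB/decade.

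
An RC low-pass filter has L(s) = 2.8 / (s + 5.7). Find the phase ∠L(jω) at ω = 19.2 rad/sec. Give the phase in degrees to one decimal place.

∠(j19.2 + 5.7) = arctan(19.2/5.7) = 73.47°
∠L(j19.2) = −73.47° = -73.47°

-73.5°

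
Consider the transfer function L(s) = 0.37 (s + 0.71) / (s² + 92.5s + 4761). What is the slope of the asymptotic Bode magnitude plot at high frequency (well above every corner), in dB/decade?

-20 dB/decade

With 1 zero and 2 poles, the high-frequency asymptotic slope is 20 × (1 − 2) = -20 dB/decade.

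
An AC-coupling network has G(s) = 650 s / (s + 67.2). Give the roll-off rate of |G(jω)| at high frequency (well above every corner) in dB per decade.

0 dB/decade

With 1 zero and 1 pole, the high-frequency asymptotic slope is 20 × (1 − 1) = 0 dB/decade.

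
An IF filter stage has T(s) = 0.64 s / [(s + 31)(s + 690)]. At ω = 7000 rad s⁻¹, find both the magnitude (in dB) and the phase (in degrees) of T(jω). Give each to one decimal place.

|j7000| = 7000
|j7000 + 31| = √(7000² + 31²) = 7000
|j7000 + 690| = √(7000² + 690²) = 7034
|T(j7000)| = 0.64 × 7000 / (7000 × 7034) = 9.0987e-05
20 log₁₀(9.0987e-05) = -80.82 dB
∠(j7000) = 90.00°
∠(j7000 + 31) = arctan(7000/31) = 89.75°
∠(j7000 + 690) = arctan(7000/690) = 84.37°
∠T(j7000) = 90.00° − (89.75° + 84.37°) = -84.12°

|T| = -80.8 dB, ∠T = -84.1°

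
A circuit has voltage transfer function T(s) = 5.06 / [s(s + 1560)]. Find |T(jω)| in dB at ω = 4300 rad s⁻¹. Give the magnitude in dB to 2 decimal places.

|j4300 + 1560| = √(4300² + 1560²) = 4574
|j4300| = 4300
|T(j4300)| = 5.06 / (4574 × 4300) = 2.5726e-07
20 log₁₀(2.5726e-07) = -131.793 dB

-131.79 dB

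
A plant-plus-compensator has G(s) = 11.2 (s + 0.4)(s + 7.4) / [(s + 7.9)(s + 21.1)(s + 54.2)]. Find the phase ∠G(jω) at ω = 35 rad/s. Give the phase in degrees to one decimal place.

∠(j35 + 0.4) = arctan(35/0.4) = 89.35°
∠(j35 + 7.4) = arctan(35/7.4) = 78.06°
∠(j35 + 7.9) = arctan(35/7.9) = 77.28°
∠(j35 + 21.1) = arctan(35/21.1) = 58.92°
∠(j35 + 54.2) = arctan(35/54.2) = 32.85°
∠G(j35) = 89.35° + 78.06° − (77.28° + 58.92° + 32.85°) = -1.64°

-1.6°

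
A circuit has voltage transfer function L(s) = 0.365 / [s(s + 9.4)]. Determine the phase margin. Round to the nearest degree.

90°

Gain crossover: |L(jω)| = 1 at ω ≈ 0.0388 rad/s.
∠L(j0.0388) = −90° − arctan(0.0388/9.4) ≈ -90.24°
PM = 180° + (-90.24°) = 89.76°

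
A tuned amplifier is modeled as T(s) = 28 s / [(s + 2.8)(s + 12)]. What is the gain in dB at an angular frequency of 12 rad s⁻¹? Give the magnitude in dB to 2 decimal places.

4.12 dB

|j12| = 12
|j12 + 2.8| = √(12² + 2.8²) = 12.32
|j12 + 12| = √(12² + 12²) = 16.97
|T(j12)| = 28 × 12 / (12.32 × 16.97) = 1.6068
20 log₁₀(1.6068) = 4.119 dB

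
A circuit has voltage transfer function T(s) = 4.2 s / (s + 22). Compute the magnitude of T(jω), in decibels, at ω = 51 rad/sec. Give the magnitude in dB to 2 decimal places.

11.72 dB

|j51| = 51
|j51 + 22| = √(51² + 22²) = 55.54
|T(j51)| = 4.2 × 51 / 55.54 = 3.8565
20 log₁₀(3.8565) = 11.724 dB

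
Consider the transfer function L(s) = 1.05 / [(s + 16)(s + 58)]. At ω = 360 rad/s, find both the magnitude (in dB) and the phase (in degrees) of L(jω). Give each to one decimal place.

|j360 + 16| = √(360² + 16²) = 360.4
|j360 + 58| = √(360² + 58²) = 364.6
|L(j360)| = 1.05 / (360.4 × 364.6) = 7.9908e-06
20 log₁₀(7.9908e-06) = -101.95 dB
∠(j360 + 16) = arctan(360/16) = 87.46°
∠(j360 + 58) = arctan(360/58) = 80.85°
∠L(j360) = − (87.46° + 80.85°) = -168.30°

|L| = -101.9 dB, ∠L = -168.3 deg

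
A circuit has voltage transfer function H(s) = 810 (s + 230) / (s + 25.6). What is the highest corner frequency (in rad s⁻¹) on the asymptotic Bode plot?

230 rad s⁻¹

Break frequencies occur at each pole and zero magnitude: 25.6 rad s⁻¹, 230 rad s⁻¹.
The highest is 230 rad s⁻¹.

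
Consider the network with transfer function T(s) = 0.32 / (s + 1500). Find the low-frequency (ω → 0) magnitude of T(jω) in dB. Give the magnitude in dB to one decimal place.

T(0) = 0.32 / 1500 = 0.00021333
20 log₁₀(0.00021333) = -73.42 dB

-73.4 dB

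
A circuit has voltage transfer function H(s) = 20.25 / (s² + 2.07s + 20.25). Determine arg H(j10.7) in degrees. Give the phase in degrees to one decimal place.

-166.8°

∠[(j10.7)² + 2.07(j10.7) + 20.25] = ∠[-94.24 + j22.149] = 166.77°
∠H(j10.7) = −166.77° = -166.77°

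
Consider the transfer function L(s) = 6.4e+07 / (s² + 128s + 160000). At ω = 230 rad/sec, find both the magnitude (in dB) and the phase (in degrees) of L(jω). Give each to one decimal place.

|(j230)² + 128(j230) + 160000| = |1.071e+05 + j29440| = 1.111e+05
|L(j230)| = 6.4e+07 / 1.111e+05 = 576.2
20 log₁₀(576.2) = 55.21 dB
∠[(j230)² + 128(j230) + 160000] = ∠[1.071e+05 + j29440] = 15.37°
∠L(j230) = −15.37° = -15.37°

|L| = 55.2 dB, ∠L = -15.4°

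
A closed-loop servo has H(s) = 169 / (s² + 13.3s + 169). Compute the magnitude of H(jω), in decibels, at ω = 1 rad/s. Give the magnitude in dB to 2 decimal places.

|(j1)² + 13.3(j1) + 169| = |168 + j13.3| = 168.5
|H(j1)| = 169 / 168.5 = 1.0028
20 log₁₀(1.0028) = 0.024 dB

0.02 dB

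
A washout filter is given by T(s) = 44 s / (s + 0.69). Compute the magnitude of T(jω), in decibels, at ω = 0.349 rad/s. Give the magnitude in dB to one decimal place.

26.0 dB

|j0.349| = 0.349
|j0.349 + 0.69| = √(0.349² + 0.69²) = 0.7732
|T(j0.349)| = 44 × 0.349 / 0.7732 = 19.859
20 log₁₀(19.859) = 25.96 dB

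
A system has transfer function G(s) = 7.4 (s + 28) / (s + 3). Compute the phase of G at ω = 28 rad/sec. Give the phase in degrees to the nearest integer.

∠(j28 + 28) = arctan(28/28) = 45.00°
∠(j28 + 3) = arctan(28/3) = 83.88°
∠G(j28) = 45.00° − 83.88° = -38.88°

-39°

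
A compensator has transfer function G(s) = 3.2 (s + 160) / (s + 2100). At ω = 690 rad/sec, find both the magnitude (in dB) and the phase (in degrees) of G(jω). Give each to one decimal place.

|G| = 0.2 dB, ∠G = 58.8°

|j690 + 160| = √(690² + 160²) = 708.3
|j690 + 2100| = √(690² + 2100²) = 2210
|G(j690)| = 3.2 × 708.3 / 2210 = 1.0254
20 log₁₀(1.0254) = 0.22 dB
∠(j690 + 160) = arctan(690/160) = 76.94°
∠(j690 + 2100) = arctan(690/2100) = 18.19°
∠G(j690) = 76.94° − 18.19° = 58.76°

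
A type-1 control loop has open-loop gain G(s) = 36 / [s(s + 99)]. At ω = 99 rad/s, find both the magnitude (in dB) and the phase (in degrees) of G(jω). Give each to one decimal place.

|G| = -51.7 dB, ∠G = -135.0°

|j99 + 99| = √(99² + 99²) = 140
|j99| = 99
|G(j99)| = 36 / (140 × 99) = 0.0025973
20 log₁₀(0.0025973) = -51.71 dB
∠(j99 + 99) = arctan(99/99) = 45.00°
∠(j99) = 90.00°
∠G(j99) = − (45.00° + 90.00°) = -135.00°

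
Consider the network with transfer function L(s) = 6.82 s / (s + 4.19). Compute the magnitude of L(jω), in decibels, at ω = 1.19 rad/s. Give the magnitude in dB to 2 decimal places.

|j1.19| = 1.19
|j1.19 + 4.19| = √(1.19² + 4.19²) = 4.356
|L(j1.19)| = 6.82 × 1.19 / 4.356 = 1.8633
20 log₁₀(1.8633) = 5.405 dB

5.41 dB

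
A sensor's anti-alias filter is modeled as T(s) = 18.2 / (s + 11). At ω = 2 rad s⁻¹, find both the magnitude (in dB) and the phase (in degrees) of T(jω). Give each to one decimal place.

|T| = 4.2 dB, ∠T = -10.3°

|j2 + 11| = √(2² + 11²) = 11.18
|T(j2)| = 18.2 / 11.18 = 1.6279
20 log₁₀(1.6279) = 4.23 dB
∠(j2 + 11) = arctan(2/11) = 10.30°
∠T(j2) = −10.30° = -10.30°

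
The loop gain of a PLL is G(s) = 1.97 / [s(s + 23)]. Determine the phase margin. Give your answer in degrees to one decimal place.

89.8 deg

Gain crossover: |G(jω)| = 1 at ω ≈ 0.0857 rad/sec.
∠G(j0.0857) = −90° − arctan(0.0857/23) ≈ -90.21°
PM = 180° + (-90.21°) = 89.79°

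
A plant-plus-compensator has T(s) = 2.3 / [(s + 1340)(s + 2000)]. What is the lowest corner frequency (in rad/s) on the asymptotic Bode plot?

Break frequencies occur at each pole and zero magnitude: 1340 rad/s, 2000 rad/s.
The lowest is 1340 rad/s.

1340 rad/s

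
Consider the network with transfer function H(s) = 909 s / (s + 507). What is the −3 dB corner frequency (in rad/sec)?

For a single-pole high-pass, the −3 dB point is at the pole: ω = 507 rad/sec.

507 rad/sec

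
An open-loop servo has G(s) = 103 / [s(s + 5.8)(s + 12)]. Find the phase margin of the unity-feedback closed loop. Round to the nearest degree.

Gain crossover: |G(jω)| = 1 at ω ≈ 1.43 rad/s.
∠G(j1.43) = −90° − arctan(1.43/5.8) − arctan(1.43/12) ≈ -110.60°
PM = 180° + (-110.60°) = 69.40°

69°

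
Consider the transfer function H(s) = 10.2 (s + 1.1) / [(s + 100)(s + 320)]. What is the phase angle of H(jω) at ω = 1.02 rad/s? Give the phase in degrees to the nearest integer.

∠(j1.02 + 1.1) = arctan(1.02/1.1) = 42.84°
∠(j1.02 + 100) = arctan(1.02/100) = 0.58°
∠(j1.02 + 320) = arctan(1.02/320) = 0.18°
∠H(j1.02) = 42.84° − (0.58° + 0.18°) = 42.07°

42°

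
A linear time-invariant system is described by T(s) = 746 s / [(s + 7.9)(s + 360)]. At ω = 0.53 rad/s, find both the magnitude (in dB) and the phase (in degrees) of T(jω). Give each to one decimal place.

|T| = -17.2 dB, ∠T = 86.1°

|j0.53| = 0.53
|j0.53 + 7.9| = √(0.53² + 7.9²) = 7.918
|j0.53 + 360| = √(0.53² + 360²) = 360
|T(j0.53)| = 746 × 0.53 / (7.918 × 360) = 0.13871
20 log₁₀(0.13871) = -17.16 dB
∠(j0.53) = 90.00°
∠(j0.53 + 7.9) = arctan(0.53/7.9) = 3.84°
∠(j0.53 + 360) = arctan(0.53/360) = 0.08°
∠T(j0.53) = 90.00° − (3.84° + 0.08°) = 86.08°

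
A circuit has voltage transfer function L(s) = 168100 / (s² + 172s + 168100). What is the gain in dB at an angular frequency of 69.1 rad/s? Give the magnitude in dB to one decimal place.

0.2 dB

|(j69.1)² + 172(j69.1) + 168100| = |1.6333e+05 + j11885| = 1.638e+05
|L(j69.1)| = 168100 / 1.638e+05 = 1.0265
20 log₁₀(1.0265) = 0.23 dB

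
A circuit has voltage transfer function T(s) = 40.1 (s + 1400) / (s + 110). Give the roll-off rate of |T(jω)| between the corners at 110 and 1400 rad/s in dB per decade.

In this band the factors already past their corner are: pole at 110; net slope = -20 dB/decade.

-20 dB/decade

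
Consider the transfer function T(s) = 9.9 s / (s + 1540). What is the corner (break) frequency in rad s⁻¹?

The single real pole at s = −1540 gives a corner at ω = 1540 rad s⁻¹.

1540 rad s⁻¹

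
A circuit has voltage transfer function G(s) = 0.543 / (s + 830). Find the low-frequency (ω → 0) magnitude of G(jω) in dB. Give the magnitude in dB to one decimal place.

G(0) = 0.543 / 830 = 0.00065422
20 log₁₀(0.00065422) = -63.69 dB

-63.7 dB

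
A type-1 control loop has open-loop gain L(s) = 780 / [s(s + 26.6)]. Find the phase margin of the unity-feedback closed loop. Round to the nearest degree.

Gain crossover: |L(jω)| = 1 at ω ≈ 22.4 rad/s.
∠L(j22.4) = −90° − arctan(22.4/26.6) ≈ -130.13°
PM = 180° + (-130.13°) = 49.87°

50°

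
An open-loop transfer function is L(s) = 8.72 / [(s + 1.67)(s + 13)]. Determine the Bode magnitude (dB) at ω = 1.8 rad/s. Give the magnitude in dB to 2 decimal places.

-11.35 dB

|j1.8 + 1.67| = √(1.8² + 1.67²) = 2.455
|j1.8 + 13| = √(1.8² + 13²) = 13.12
|L(j1.8)| = 8.72 / (2.455 × 13.12) = 0.2706
20 log₁₀(0.2706) = -11.353 dB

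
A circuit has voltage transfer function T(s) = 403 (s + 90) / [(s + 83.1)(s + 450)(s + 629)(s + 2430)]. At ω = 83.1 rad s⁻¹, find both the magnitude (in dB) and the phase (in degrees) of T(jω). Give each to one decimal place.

|T| = -124.5 dB, ∠T = -22.2 deg

|j83.1 + 90| = √(83.1² + 90²) = 122.5
|j83.1 + 83.1| = √(83.1² + 83.1²) = 117.5
|j83.1 + 450| = √(83.1² + 450²) = 457.6
|j83.1 + 629| = √(83.1² + 629²) = 634.5
|j83.1 + 2430| = √(83.1² + 2430²) = 2431
|T(j83.1)| = 403 × 122.5 / (117.5 × 457.6 × 634.5 × 2431) = 5.9505e-07
20 log₁₀(5.9505e-07) = -124.51 dB
∠(j83.1 + 90) = arctan(83.1/90) = 42.72°
∠(j83.1 + 83.1) = arctan(83.1/83.1) = 45.00°
∠(j83.1 + 450) = arctan(83.1/450) = 10.46°
∠(j83.1 + 629) = arctan(83.1/629) = 7.53°
∠(j83.1 + 2430) = arctan(83.1/2430) = 1.96°
∠T(j83.1) = 42.72° − (45.00° + 10.46° + 7.53° + 1.96°) = -22.23°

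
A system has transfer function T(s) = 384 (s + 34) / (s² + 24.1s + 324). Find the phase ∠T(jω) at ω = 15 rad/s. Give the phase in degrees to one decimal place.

-50.9 deg

∠(j15 + 34) = arctan(15/34) = 23.81°
∠[(j15)² + 24.1(j15) + 324] = ∠[99 + j361.5] = 74.68°
∠T(j15) = 23.81° − 74.68° = -50.88°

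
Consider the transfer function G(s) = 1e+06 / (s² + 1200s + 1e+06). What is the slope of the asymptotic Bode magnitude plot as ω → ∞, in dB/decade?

-40 dB/decade

With 0 zeros and 2 poles, the high-frequency asymptotic slope is 20 × (0 − 2) = -40 dB/decade.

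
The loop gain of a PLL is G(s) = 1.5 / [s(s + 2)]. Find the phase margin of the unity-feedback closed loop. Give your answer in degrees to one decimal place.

Gain crossover: |G(jω)| = 1 at ω ≈ 0.707 rad/s.
∠G(j0.707) = −90° − arctan(0.707/2) ≈ -109.47°
PM = 180° + (-109.47°) = 70.53°

70.5°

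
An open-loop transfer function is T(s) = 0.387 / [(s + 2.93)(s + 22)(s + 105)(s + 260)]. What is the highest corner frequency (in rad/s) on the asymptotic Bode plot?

260 rad/s

Break frequencies occur at each pole and zero magnitude: 2.93 rad/s, 22 rad/s, 105 rad/s, 260 rad/s.
The highest is 260 rad/s.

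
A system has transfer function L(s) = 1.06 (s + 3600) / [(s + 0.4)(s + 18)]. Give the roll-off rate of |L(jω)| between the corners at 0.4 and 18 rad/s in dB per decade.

In this band the factors already past their corner are: pole at 0.4; net slope = -20 dB/decade.

-20 dB/decade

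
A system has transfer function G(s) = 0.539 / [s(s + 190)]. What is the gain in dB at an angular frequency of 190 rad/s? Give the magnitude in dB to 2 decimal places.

-99.53 dB

|j190 + 190| = √(190² + 190²) = 268.7
|j190| = 190
|G(j190)| = 0.539 / (268.7 × 190) = 1.0558e-05
20 log₁₀(1.0558e-05) = -99.529 dB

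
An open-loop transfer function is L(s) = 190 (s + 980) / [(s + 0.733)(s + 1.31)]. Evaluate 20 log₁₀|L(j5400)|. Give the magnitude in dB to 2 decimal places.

|j5400 + 980| = √(5400² + 980²) = 5488
|j5400 + 0.733| = √(5400² + 0.733²) = 5400
|j5400 + 1.31| = √(5400² + 1.31²) = 5400
|L(j5400)| = 190 × 5488 / (5400 × 5400) = 0.03576
20 log₁₀(0.03576) = -28.932 dB

-28.93 dB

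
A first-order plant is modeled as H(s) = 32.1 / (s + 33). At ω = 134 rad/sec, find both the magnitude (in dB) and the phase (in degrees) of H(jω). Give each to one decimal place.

|j134 + 33| = √(134² + 33²) = 138
|H(j134)| = 32.1 / 138 = 0.2326
20 log₁₀(0.2326) = -12.67 dB
∠(j134 + 33) = arctan(134/33) = 76.17°
∠H(j134) = −76.17° = -76.17°

|H| = -12.7 dB, ∠H = -76.2 deg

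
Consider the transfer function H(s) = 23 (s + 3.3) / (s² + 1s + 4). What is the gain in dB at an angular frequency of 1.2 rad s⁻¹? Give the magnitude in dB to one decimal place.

|j1.2 + 3.3| = √(1.2² + 3.3²) = 3.511
|(j1.2)² + 1(j1.2) + 4| = |2.56 + j1.2| = 2.827
|H(j1.2)| = 23 × 3.511 / 2.827 = 28.565
20 log₁₀(28.565) = 29.12 dB

29.1 dB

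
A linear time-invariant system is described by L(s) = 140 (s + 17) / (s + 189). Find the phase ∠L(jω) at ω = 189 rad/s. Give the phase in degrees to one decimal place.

39.9°

∠(j189 + 17) = arctan(189/17) = 84.86°
∠(j189 + 189) = arctan(189/189) = 45.00°
∠L(j189) = 84.86° − 45.00° = 39.86°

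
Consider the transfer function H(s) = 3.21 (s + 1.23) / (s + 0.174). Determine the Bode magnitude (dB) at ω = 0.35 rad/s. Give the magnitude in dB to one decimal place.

|j0.35 + 1.23| = √(0.35² + 1.23²) = 1.279
|j0.35 + 0.174| = √(0.35² + 0.174²) = 0.3909
|H(j0.35)| = 3.21 × 1.279 / 0.3909 = 10.502
20 log₁₀(10.502) = 20.43 dB

20.4 dB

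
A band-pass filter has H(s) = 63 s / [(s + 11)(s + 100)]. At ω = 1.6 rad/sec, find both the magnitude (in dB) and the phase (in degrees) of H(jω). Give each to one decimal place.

|j1.6| = 1.6
|j1.6 + 11| = √(1.6² + 11²) = 11.12
|j1.6 + 100| = √(1.6² + 100²) = 100
|H(j1.6)| = 63 × 1.6 / (11.12 × 100) = 0.09067
20 log₁₀(0.09067) = -20.85 dB
∠(j1.6) = 90.00°
∠(j1.6 + 11) = arctan(1.6/11) = 8.28°
∠(j1.6 + 100) = arctan(1.6/100) = 0.92°
∠H(j1.6) = 90.00° − (8.28° + 0.92°) = 80.81°

|H| = -20.9 dB, ∠H = 80.8°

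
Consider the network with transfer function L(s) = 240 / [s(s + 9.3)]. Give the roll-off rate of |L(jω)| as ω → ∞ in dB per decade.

-40 dB/decade

With 0 zeros and 2 poles, the high-frequency asymptotic slope is 20 × (0 − 2) = -40 dB/decade.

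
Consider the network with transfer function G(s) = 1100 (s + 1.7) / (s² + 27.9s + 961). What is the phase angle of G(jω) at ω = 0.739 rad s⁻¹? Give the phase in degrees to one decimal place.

22.3°

∠(j0.739 + 1.7) = arctan(0.739/1.7) = 23.49°
∠[(j0.739)² + 27.9(j0.739) + 961] = ∠[960.45 + j20.618] = 1.23°
∠G(j0.739) = 23.49° − 1.23° = 22.27°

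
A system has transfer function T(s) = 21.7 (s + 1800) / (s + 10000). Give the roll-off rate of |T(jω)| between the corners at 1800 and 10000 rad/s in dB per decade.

In this band the factors already past their corner are: zero at 1800; net slope = 20 dB/decade.

20 dB/decade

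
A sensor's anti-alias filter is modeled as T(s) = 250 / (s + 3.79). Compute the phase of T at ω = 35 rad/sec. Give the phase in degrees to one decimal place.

∠(j35 + 3.79) = arctan(35/3.79) = 83.82°
∠T(j35) = −83.82° = -83.82°

-83.8°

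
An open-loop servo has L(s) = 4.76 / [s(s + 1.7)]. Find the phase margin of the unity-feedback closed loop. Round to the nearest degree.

Gain crossover: |L(jω)| = 1 at ω ≈ 1.88 rad s⁻¹.
∠L(j1.88) = −90° − arctan(1.88/1.7) ≈ -137.86°
PM = 180° + (-137.86°) = 42.14°

42°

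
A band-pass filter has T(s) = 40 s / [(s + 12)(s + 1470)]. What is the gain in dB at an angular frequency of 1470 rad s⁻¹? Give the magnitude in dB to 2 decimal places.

|j1470| = 1470
|j1470 + 12| = √(1470² + 12²) = 1470
|j1470 + 1470| = √(1470² + 1470²) = 2079
|T(j1470)| = 40 × 1470 / (1470 × 2079) = 0.01924
20 log₁₀(0.01924) = -34.316 dB

-34.32 dB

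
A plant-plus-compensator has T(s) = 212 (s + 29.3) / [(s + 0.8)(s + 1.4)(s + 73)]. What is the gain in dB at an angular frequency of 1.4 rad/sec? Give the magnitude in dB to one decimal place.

28.5 dB

|j1.4 + 29.3| = √(1.4² + 29.3²) = 29.33
|j1.4 + 0.8| = √(1.4² + 0.8²) = 1.612
|j1.4 + 1.4| = √(1.4² + 1.4²) = 1.98
|j1.4 + 73| = √(1.4² + 73²) = 73.01
|T(j1.4)| = 212 × 29.33 / (1.612 × 1.98 × 73.01) = 26.679
20 log₁₀(26.679) = 28.52 dB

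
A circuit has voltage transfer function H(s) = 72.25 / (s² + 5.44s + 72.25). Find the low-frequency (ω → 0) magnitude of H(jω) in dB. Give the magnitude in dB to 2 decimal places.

0.00 dB

H(0) = 72.25 / 72.25 = 1
20 log₁₀(1) = 0.000 dB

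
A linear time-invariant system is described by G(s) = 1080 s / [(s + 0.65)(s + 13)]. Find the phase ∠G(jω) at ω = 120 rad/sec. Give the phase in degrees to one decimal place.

-83.5 deg

∠(j120) = 90.00°
∠(j120 + 0.65) = arctan(120/0.65) = 89.69°
∠(j120 + 13) = arctan(120/13) = 83.82°
∠G(j120) = 90.00° − (89.69° + 83.82°) = -83.51°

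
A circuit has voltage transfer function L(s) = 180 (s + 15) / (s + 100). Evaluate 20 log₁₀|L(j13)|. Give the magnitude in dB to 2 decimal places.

30.99 dB

|j13 + 15| = √(13² + 15²) = 19.85
|j13 + 100| = √(13² + 100²) = 100.8
|L(j13)| = 180 × 19.85 / 100.8 = 35.431
20 log₁₀(35.431) = 30.988 dB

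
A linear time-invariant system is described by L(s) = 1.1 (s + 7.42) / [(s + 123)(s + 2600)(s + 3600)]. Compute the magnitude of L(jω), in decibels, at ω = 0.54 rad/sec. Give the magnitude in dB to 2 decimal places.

-162.96 dB

|j0.54 + 7.42| = √(0.54² + 7.42²) = 7.44
|j0.54 + 123| = √(0.54² + 123²) = 123
|j0.54 + 2600| = √(0.54² + 2600²) = 2600
|j0.54 + 3600| = √(0.54² + 3600²) = 3600
|L(j0.54)| = 1.1 × 7.44 / (123 × 2600 × 3600) = 7.1082e-09
20 log₁₀(7.1082e-09) = -162.965 dB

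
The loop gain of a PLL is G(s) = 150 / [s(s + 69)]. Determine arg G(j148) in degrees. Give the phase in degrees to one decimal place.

-155.0°

∠(j148 + 69) = arctan(148/69) = 65.00°
∠(j148) = 90.00°
∠G(j148) = − (65.00° + 90.00°) = -155.00°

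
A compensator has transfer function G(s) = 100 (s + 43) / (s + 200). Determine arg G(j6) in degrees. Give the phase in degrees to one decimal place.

6.2 deg

∠(j6 + 43) = arctan(6/43) = 7.94°
∠(j6 + 200) = arctan(6/200) = 1.72°
∠G(j6) = 7.94° − 1.72° = 6.23°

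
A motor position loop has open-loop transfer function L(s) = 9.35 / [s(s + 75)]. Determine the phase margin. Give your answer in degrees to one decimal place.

89.9°

Gain crossover: |L(jω)| = 1 at ω ≈ 0.125 rad/s.
∠L(j0.125) = −90° − arctan(0.125/75) ≈ -90.10°
PM = 180° + (-90.10°) = 89.90°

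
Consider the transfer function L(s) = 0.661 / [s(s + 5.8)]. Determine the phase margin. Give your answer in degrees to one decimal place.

88.9°

Gain crossover: |L(jω)| = 1 at ω ≈ 0.114 rad/sec.
∠L(j0.114) = −90° − arctan(0.114/5.8) ≈ -91.13°
PM = 180° + (-91.13°) = 88.87°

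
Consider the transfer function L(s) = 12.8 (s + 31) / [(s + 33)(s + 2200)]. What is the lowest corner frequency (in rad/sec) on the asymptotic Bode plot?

31 rad/sec

Break frequencies occur at each pole and zero magnitude: 31 rad/sec, 33 rad/sec, 2200 rad/sec.
The lowest is 31 rad/sec.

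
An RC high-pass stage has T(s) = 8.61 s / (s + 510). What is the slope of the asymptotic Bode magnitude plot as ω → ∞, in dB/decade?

0 dB/decade

With 1 zero and 1 pole, the high-frequency asymptotic slope is 20 × (1 − 1) = 0 dB/decade.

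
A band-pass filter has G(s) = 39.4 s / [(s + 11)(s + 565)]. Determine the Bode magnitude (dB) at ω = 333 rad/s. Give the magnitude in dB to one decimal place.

|j333| = 333
|j333 + 11| = √(333² + 11²) = 333.2
|j333 + 565| = √(333² + 565²) = 655.8
|G(j333)| = 39.4 × 333 / (333.2 × 655.8) = 0.060044
20 log₁₀(0.060044) = -24.43 dB

-24.4 dB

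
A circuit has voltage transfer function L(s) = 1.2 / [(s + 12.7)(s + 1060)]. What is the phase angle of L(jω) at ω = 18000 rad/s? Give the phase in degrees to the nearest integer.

-177°

∠(j18000 + 12.7) = arctan(18000/12.7) = 89.96°
∠(j18000 + 1060) = arctan(18000/1060) = 86.63°
∠L(j18000) = − (89.96° + 86.63°) = -176.59°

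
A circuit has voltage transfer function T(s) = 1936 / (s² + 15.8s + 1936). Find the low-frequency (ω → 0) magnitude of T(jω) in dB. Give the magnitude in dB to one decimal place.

T(0) = 1936 / 1936 = 1
20 log₁₀(1) = 0.00 dB

0.0 dB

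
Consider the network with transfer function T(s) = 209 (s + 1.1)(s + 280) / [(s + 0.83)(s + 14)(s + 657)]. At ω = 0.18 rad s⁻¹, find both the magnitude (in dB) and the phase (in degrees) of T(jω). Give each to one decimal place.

|j0.18 + 1.1| = √(0.18² + 1.1²) = 1.115
|j0.18 + 280| = √(0.18² + 280²) = 280
|j0.18 + 0.83| = √(0.18² + 0.83²) = 0.8493
|j0.18 + 14| = √(0.18² + 14²) = 14
|j0.18 + 657| = √(0.18² + 657²) = 657
|T(j0.18)| = 209 × 1.115 × 280 / (0.8493 × 14 × 657) = 8.3493
20 log₁₀(8.3493) = 18.43 dB
∠(j0.18 + 1.1) = arctan(0.18/1.1) = 9.29°
∠(j0.18 + 280) = arctan(0.18/280) = 0.04°
∠(j0.18 + 0.83) = arctan(0.18/0.83) = 12.24°
∠(j0.18 + 14) = arctan(0.18/14) = 0.74°
∠(j0.18 + 657) = arctan(0.18/657) = 0.02°
∠T(j0.18) = 9.29° + 0.04° − (12.24° + 0.74° + 0.02°) = -3.66°

|T| = 18.4 dB, ∠T = -3.7 deg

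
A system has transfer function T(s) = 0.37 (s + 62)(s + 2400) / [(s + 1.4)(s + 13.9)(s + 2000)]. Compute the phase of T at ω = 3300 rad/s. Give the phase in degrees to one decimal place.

-95.6 deg

∠(j3300 + 62) = arctan(3300/62) = 88.92°
∠(j3300 + 2400) = arctan(3300/2400) = 53.97°
∠(j3300 + 1.4) = arctan(3300/1.4) = 89.98°
∠(j3300 + 13.9) = arctan(3300/13.9) = 89.76°
∠(j3300 + 2000) = arctan(3300/2000) = 58.78°
∠T(j3300) = 88.92° + 53.97° − (89.98° + 89.76° + 58.78°) = -95.62°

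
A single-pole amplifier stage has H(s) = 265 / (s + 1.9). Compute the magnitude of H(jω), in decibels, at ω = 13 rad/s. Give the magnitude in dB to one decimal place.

26.1 dB

|j13 + 1.9| = √(13² + 1.9²) = 13.14
|H(j13)| = 265 / 13.14 = 20.17
20 log₁₀(20.17) = 26.09 dB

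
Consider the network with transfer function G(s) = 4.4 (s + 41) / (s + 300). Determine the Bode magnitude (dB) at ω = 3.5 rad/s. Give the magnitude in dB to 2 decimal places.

|j3.5 + 41| = √(3.5² + 41²) = 41.15
|j3.5 + 300| = √(3.5² + 300²) = 300
|G(j3.5)| = 4.4 × 41.15 / 300 = 0.60348
20 log₁₀(0.60348) = -4.387 dB

-4.39 dB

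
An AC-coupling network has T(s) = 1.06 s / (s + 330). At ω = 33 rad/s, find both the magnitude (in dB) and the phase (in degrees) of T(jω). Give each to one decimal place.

|T| = -19.5 dB, ∠T = 84.3 deg

|j33| = 33
|j33 + 330| = √(33² + 330²) = 331.6
|T(j33)| = 1.06 × 33 / 331.6 = 0.10547
20 log₁₀(0.10547) = -19.54 dB
∠(j33) = 90.00°
∠(j33 + 330) = arctan(33/330) = 5.71°
∠T(j33) = 90.00° − 5.71° = 84.29°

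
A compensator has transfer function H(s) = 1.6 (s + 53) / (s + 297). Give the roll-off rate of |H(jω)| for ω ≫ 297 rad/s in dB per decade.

With 1 zero and 1 pole, the high-frequency asymptotic slope is 20 × (1 − 1) = 0 dB/decade.

0 dB/decade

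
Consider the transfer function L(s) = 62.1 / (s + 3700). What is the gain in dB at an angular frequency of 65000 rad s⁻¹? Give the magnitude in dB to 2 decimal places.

|j65000 + 3700| = √(65000² + 3700²) = 6.511e+04
|L(j65000)| = 62.1 / 6.511e+04 = 0.00095384
20 log₁₀(0.00095384) = -60.410 dB

-60.41 dB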